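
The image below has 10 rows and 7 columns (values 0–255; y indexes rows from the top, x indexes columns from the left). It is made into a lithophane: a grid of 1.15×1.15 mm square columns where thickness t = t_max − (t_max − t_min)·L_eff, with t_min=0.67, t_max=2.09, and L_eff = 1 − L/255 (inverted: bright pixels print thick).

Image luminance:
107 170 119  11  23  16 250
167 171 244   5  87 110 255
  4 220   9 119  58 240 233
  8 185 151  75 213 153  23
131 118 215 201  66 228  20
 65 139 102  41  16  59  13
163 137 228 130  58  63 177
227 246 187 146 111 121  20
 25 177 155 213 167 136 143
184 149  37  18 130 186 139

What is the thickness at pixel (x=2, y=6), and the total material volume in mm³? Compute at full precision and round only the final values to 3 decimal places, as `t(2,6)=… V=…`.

t(2,6)=1.940 V=126.192

span = t_max - t_min = 2.09 - 0.67 = 1.420
L(2,6) = 228, L_eff = 1 - 228/255 = 0.105882 (inverted)
t(2,6) = 2.09 - 1.420·0.105882 = 1.940
Σt over all 10·7 pixels = 608299/6375 ≈ 95.4194510
V = pitch²·Σt = 1.15²·608299/6375 = 126.192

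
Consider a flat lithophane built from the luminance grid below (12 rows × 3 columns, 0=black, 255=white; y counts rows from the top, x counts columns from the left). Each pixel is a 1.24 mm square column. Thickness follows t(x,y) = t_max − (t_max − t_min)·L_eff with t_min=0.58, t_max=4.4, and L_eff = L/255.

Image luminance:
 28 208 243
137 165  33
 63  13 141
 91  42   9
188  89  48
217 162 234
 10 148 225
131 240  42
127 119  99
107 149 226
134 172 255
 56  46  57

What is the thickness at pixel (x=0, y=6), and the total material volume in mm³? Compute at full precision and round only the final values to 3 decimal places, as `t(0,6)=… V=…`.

t(0,6)=4.250 V=140.963

span = t_max - t_min = 4.4 - 0.58 = 3.820
L(0,6) = 10, L_eff = 10/255 = 0.039216
t(0,6) = 4.4 - 3.820·0.039216 = 4.250
Σt over all 12·3 pixels = 34379/375 ≈ 91.6773333
V = pitch²·Σt = 1.24²·34379/375 = 140.963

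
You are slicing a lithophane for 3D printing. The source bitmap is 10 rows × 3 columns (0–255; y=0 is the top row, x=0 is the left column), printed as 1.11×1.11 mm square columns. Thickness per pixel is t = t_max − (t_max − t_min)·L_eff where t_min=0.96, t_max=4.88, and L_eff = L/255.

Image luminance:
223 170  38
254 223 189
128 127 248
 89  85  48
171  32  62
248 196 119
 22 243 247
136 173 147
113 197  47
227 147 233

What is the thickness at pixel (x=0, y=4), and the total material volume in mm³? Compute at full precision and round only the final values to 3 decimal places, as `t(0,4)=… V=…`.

t(0,4)=2.251 V=93.594

span = t_max - t_min = 4.88 - 0.96 = 3.920
L(0,4) = 171, L_eff = 171/255 = 0.670588
t(0,4) = 4.88 - 3.920·0.670588 = 2.251
Σt over all 10·3 pixels = 484264/6375 ≈ 75.9629804
V = pitch²·Σt = 1.11²·484264/6375 = 93.594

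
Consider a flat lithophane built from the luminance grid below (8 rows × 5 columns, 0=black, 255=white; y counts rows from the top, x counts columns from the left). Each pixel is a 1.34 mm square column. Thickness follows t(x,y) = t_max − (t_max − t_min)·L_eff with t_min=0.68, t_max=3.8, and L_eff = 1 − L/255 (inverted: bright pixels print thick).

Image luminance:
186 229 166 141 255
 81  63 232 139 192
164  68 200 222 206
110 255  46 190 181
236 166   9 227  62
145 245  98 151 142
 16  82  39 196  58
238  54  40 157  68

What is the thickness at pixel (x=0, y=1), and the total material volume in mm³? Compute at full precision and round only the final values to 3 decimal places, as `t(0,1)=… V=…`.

span = t_max - t_min = 3.8 - 0.68 = 3.120
L(0,1) = 81, L_eff = 1 - 81/255 = 0.682353 (inverted)
t(0,1) = 3.8 - 3.120·0.682353 = 1.671
Σt over all 8·5 pixels = 41486/425 ≈ 97.6141176
V = pitch²·Σt = 1.34²·41486/425 = 175.276

t(0,1)=1.671 V=175.276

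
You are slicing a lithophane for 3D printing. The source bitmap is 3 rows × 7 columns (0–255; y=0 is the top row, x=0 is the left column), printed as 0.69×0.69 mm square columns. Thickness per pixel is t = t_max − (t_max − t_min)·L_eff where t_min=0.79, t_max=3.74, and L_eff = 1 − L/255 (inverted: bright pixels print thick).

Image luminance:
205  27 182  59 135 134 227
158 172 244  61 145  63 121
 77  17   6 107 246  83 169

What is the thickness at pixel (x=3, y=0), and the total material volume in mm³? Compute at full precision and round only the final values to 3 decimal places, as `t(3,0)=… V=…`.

span = t_max - t_min = 3.74 - 0.79 = 2.950
L(3,0) = 59, L_eff = 1 - 59/255 = 0.768627 (inverted)
t(3,0) = 3.74 - 2.950·0.768627 = 1.473
Σt over all 3·7 pixels = 240251/5100 ≈ 47.1080392
V = pitch²·Σt = 0.69²·240251/5100 = 22.428

t(3,0)=1.473 V=22.428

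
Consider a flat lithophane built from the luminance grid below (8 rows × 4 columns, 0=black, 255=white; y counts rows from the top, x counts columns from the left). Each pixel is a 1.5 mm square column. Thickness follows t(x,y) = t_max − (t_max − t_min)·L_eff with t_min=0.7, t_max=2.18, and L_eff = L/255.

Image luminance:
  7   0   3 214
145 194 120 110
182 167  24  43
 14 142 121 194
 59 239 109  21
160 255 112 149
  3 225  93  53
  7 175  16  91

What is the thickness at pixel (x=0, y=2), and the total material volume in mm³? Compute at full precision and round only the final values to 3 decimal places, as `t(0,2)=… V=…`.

t(0,2)=1.124 V=111.946

span = t_max - t_min = 2.18 - 0.7 = 1.480
L(0,2) = 182, L_eff = 182/255 = 0.713725
t(0,2) = 2.18 - 1.480·0.713725 = 1.124
Σt over all 8·4 pixels = 105727/2125 ≈ 49.7538824
V = pitch²·Σt = 1.5²·105727/2125 = 111.946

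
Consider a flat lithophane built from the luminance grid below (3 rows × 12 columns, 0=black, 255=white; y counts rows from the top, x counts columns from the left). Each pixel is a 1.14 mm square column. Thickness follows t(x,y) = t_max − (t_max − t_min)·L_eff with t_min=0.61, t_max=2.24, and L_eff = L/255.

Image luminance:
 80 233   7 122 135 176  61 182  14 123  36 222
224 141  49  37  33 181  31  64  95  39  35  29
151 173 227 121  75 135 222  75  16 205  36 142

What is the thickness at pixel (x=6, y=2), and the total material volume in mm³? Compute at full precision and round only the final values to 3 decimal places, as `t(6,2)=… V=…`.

t(6,2)=0.821 V=72.177

span = t_max - t_min = 2.24 - 0.61 = 1.630
L(6,2) = 222, L_eff = 222/255 = 0.870588
t(6,2) = 2.24 - 1.630·0.870588 = 0.821
Σt over all 3·12 pixels = 55.538
V = pitch²·Σt = 1.14²·55.538 = 72.177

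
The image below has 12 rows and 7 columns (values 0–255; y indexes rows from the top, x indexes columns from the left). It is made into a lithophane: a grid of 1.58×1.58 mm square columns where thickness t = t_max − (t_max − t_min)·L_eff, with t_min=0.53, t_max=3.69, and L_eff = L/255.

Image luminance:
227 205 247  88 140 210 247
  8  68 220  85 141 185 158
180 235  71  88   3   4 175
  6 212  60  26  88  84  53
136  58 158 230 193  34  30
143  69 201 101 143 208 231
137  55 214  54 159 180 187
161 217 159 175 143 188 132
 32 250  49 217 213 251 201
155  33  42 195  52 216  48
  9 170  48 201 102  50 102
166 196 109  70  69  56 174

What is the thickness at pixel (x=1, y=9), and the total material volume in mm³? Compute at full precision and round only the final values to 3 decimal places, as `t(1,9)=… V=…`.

t(1,9)=3.281 V=430.830

span = t_max - t_min = 3.69 - 0.53 = 3.160
L(1,9) = 33, L_eff = 33/255 = 0.129412
t(1,9) = 3.69 - 3.160·0.129412 = 3.281
Σt over all 12·7 pixels = 1100201/6375 ≈ 172.5805490
V = pitch²·Σt = 1.58²·1100201/6375 = 430.830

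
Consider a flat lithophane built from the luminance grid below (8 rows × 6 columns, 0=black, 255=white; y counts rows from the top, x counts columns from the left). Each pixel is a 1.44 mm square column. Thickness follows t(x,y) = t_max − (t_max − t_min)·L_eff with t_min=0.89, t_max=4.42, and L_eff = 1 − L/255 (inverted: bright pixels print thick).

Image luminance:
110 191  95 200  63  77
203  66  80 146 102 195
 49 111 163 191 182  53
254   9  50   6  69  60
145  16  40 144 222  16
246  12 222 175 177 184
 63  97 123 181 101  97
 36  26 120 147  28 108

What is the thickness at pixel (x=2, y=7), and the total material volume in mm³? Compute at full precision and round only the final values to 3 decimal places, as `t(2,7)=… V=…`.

span = t_max - t_min = 4.42 - 0.89 = 3.530
L(2,7) = 120, L_eff = 1 - 120/255 = 0.529412 (inverted)
t(2,7) = 4.42 - 3.530·0.529412 = 2.551
Σt over all 8·6 pixels = 1004521/8500 ≈ 118.1789412
V = pitch²·Σt = 1.44²·1004521/8500 = 245.056

t(2,7)=2.551 V=245.056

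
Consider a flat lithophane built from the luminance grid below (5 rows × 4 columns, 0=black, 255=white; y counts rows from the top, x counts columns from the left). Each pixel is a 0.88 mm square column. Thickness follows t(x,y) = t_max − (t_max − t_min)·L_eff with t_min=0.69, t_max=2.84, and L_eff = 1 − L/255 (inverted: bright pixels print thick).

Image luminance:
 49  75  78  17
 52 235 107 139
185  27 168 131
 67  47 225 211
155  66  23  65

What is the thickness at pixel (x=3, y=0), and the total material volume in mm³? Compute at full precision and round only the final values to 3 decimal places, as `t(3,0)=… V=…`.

t(3,0)=0.833 V=24.542

span = t_max - t_min = 2.84 - 0.69 = 2.150
L(3,0) = 17, L_eff = 1 - 17/255 = 0.933333 (inverted)
t(3,0) = 2.84 - 2.150·0.933333 = 0.833
Σt over all 5·4 pixels = 80813/2550 ≈ 31.6913725
V = pitch²·Σt = 0.88²·80813/2550 = 24.542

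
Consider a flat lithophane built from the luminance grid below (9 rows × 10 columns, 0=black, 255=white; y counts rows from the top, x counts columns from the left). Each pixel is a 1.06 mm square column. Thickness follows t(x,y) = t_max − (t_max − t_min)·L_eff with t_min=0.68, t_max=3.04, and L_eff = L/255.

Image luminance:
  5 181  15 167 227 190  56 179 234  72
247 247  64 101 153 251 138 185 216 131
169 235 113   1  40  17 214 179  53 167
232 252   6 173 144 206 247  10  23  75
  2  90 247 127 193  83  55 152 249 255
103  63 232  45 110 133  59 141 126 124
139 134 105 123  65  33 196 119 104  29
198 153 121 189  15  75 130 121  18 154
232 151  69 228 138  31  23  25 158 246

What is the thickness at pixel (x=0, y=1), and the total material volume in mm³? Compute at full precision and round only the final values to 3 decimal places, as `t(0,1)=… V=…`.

t(0,1)=0.754 V=185.481

span = t_max - t_min = 3.04 - 0.68 = 2.360
L(0,1) = 247, L_eff = 247/255 = 0.968627
t(0,1) = 3.04 - 2.360·0.968627 = 0.754
Σt over all 9·10 pixels = 1052366/6375 ≈ 165.0770196
V = pitch²·Σt = 1.06²·1052366/6375 = 185.481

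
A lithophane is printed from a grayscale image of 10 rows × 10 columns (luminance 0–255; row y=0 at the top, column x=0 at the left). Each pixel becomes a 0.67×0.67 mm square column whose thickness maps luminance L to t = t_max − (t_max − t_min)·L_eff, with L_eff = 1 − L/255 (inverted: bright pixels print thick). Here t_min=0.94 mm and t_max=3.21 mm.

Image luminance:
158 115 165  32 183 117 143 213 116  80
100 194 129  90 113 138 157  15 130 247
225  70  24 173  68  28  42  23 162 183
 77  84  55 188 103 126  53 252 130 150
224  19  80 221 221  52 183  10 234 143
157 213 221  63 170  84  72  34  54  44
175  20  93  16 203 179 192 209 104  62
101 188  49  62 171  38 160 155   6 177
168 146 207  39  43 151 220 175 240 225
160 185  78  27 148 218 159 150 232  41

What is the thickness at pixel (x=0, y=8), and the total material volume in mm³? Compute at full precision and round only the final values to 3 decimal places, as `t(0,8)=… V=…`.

span = t_max - t_min = 3.21 - 0.94 = 2.270
L(0,8) = 168, L_eff = 1 - 168/255 = 0.341176 (inverted)
t(0,8) = 3.21 - 2.270·0.341176 = 2.436
Σt over all 10·10 pixels = 2642447/12750 ≈ 207.2507451
V = pitch²·Σt = 0.67²·2642447/12750 = 93.035

t(0,8)=2.436 V=93.035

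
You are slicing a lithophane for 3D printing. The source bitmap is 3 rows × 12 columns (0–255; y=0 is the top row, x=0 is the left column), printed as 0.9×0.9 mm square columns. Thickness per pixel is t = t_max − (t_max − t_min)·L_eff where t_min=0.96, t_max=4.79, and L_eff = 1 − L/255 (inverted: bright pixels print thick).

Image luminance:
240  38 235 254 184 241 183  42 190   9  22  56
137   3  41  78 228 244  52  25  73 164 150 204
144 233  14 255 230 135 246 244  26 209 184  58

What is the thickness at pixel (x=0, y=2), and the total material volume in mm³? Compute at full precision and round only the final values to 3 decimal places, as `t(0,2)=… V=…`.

span = t_max - t_min = 4.79 - 0.96 = 3.830
L(0,2) = 144, L_eff = 1 - 144/255 = 0.435294 (inverted)
t(0,2) = 4.79 - 3.830·0.435294 = 3.123
Σt over all 3·12 pixels = 2823473/25500 ≈ 110.7244314
V = pitch²·Σt = 0.9²·2823473/25500 = 89.687

t(0,2)=3.123 V=89.687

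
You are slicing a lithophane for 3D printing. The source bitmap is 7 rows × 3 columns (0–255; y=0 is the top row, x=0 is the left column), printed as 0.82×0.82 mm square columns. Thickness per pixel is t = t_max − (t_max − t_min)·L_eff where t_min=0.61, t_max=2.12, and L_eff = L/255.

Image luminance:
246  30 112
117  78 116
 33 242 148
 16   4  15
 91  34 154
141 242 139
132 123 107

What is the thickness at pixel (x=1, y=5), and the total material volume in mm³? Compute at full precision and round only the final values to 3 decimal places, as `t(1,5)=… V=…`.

t(1,5)=0.687 V=20.698

span = t_max - t_min = 2.12 - 0.61 = 1.510
L(1,5) = 242, L_eff = 242/255 = 0.949020
t(1,5) = 2.12 - 1.510·0.949020 = 0.687
Σt over all 7·3 pixels = 39247/1275 ≈ 30.7819608
V = pitch²·Σt = 0.82²·39247/1275 = 20.698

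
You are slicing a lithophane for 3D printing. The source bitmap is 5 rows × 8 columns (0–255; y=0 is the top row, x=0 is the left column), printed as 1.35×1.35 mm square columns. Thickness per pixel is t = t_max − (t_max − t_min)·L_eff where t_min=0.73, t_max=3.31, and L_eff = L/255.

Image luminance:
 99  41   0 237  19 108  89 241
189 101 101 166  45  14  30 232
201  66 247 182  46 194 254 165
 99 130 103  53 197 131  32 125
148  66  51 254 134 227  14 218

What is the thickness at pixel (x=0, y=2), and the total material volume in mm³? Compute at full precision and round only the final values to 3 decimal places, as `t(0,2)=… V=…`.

t(0,2)=1.276 V=148.198

span = t_max - t_min = 3.31 - 0.73 = 2.580
L(0,2) = 201, L_eff = 201/255 = 0.788235
t(0,2) = 3.31 - 2.580·0.788235 = 1.276
Σt over all 5·8 pixels = 81.316
V = pitch²·Σt = 1.35²·81.316 = 148.198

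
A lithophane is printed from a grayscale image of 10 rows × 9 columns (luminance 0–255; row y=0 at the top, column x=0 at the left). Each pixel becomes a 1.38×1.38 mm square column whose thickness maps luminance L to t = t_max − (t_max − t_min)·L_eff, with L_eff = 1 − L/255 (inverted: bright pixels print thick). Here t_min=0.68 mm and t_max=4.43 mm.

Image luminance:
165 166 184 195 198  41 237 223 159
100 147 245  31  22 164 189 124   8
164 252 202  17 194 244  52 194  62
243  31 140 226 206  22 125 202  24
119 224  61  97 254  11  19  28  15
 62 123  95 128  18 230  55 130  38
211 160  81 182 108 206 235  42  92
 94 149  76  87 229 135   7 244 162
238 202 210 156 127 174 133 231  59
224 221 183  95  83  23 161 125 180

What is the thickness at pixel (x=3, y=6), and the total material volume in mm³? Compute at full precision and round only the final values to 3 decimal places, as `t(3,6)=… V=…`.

t(3,6)=3.356 V=459.061

span = t_max - t_min = 4.43 - 0.68 = 3.750
L(3,6) = 182, L_eff = 1 - 182/255 = 0.286275 (inverted)
t(3,6) = 4.43 - 3.750·0.286275 = 3.356
Σt over all 10·9 pixels = 40979/170 ≈ 241.0529412
V = pitch²·Σt = 1.38²·40979/170 = 459.061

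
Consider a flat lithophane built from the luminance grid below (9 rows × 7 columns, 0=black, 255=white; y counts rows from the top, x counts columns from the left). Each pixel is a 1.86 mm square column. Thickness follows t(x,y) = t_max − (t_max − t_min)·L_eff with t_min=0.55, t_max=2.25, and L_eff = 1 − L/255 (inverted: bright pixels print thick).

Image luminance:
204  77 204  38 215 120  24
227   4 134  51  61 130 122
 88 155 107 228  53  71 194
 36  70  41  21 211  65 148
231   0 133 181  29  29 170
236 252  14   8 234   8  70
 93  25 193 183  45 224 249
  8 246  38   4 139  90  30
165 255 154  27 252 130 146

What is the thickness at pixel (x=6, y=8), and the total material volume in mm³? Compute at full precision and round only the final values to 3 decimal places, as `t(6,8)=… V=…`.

span = t_max - t_min = 2.25 - 0.55 = 1.700
L(6,8) = 146, L_eff = 1 - 146/255 = 0.427451 (inverted)
t(6,8) = 2.25 - 1.700·0.427451 = 1.523
Σt over all 9·7 pixels = 1007/12 ≈ 83.9166667
V = pitch²·Σt = 1.86²·1007/12 = 290.318

t(6,8)=1.523 V=290.318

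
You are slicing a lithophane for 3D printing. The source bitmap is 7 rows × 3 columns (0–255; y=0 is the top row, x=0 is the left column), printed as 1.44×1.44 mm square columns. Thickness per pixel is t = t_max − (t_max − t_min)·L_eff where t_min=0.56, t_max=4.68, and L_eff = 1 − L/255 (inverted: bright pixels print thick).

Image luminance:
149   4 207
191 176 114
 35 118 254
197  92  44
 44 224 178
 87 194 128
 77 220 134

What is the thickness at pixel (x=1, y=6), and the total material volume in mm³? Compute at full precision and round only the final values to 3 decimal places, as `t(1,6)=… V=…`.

t(1,6)=4.115 V=120.438

span = t_max - t_min = 4.68 - 0.56 = 4.120
L(1,6) = 220, L_eff = 1 - 220/255 = 0.137255 (inverted)
t(1,6) = 4.68 - 4.120·0.137255 = 4.115
Σt over all 7·3 pixels = 370271/6375 ≈ 58.0817255
V = pitch²·Σt = 1.44²·370271/6375 = 120.438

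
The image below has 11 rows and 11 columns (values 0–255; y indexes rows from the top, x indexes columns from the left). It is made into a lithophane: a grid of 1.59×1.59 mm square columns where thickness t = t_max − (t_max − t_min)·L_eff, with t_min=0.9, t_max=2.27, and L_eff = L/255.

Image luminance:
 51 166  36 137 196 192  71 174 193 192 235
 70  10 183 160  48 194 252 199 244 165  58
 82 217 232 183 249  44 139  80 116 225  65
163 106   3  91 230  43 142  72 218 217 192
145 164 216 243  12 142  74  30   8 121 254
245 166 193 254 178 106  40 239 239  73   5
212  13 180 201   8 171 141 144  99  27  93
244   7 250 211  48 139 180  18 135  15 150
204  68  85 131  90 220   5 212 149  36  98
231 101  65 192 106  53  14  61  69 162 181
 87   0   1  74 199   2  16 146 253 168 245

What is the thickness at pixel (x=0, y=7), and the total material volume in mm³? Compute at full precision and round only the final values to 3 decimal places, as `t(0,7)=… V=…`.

span = t_max - t_min = 2.27 - 0.9 = 1.370
L(0,7) = 244, L_eff = 244/255 = 0.956863
t(0,7) = 2.27 - 1.370·0.956863 = 0.959
Σt over all 11·11 pixels = 4826881/25500 ≈ 189.2894510
V = pitch²·Σt = 1.59²·4826881/25500 = 478.543

t(0,7)=0.959 V=478.543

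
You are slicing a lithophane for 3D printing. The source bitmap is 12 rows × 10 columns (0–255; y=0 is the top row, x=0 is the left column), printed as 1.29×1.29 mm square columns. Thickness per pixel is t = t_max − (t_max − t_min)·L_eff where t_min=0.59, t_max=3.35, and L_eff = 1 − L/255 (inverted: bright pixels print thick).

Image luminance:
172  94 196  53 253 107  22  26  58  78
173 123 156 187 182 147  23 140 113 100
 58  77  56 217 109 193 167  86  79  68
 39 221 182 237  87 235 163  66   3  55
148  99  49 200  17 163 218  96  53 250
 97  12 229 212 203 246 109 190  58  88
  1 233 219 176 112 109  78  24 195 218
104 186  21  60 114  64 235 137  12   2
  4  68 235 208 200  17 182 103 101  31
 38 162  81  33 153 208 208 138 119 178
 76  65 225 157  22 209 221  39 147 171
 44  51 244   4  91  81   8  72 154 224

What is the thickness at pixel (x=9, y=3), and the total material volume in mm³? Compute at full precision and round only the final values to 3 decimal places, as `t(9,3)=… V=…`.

t(9,3)=1.185 V=380.965

span = t_max - t_min = 3.35 - 0.59 = 2.760
L(9,3) = 55, L_eff = 1 - 55/255 = 0.784314 (inverted)
t(9,3) = 3.35 - 2.760·0.784314 = 1.185
Σt over all 12·10 pixels = 97296/425 ≈ 228.9317647
V = pitch²·Σt = 1.29²·97296/425 = 380.965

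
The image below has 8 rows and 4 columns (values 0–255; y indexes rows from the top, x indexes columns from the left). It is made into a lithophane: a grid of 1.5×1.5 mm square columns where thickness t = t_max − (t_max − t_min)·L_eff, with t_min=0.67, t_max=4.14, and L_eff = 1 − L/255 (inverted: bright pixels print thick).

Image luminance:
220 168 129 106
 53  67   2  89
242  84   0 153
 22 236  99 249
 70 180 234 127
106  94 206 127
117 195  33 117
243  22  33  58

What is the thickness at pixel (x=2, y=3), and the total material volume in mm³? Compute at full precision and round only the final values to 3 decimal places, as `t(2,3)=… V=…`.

t(2,3)=2.017 V=167.067

span = t_max - t_min = 4.14 - 0.67 = 3.470
L(2,3) = 99, L_eff = 1 - 99/255 = 0.611765 (inverted)
t(2,3) = 4.14 - 3.470·0.611765 = 2.017
Σt over all 8·4 pixels = 1893427/25500 ≈ 74.2520392
V = pitch²·Σt = 1.5²·1893427/25500 = 167.067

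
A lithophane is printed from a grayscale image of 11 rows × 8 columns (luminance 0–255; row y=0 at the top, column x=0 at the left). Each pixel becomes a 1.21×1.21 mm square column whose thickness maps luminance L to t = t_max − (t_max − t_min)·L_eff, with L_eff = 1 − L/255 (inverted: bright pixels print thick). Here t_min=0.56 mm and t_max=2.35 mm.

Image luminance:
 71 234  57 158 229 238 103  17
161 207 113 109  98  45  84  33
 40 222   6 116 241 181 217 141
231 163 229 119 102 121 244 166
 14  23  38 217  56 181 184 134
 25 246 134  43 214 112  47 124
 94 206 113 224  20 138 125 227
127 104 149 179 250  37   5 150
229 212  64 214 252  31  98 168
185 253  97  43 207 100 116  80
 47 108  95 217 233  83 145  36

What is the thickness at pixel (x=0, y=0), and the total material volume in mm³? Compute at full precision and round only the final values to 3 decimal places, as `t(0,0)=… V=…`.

t(0,0)=1.058 V=192.900

span = t_max - t_min = 2.35 - 0.56 = 1.790
L(0,0) = 71, L_eff = 1 - 71/255 = 0.721569 (inverted)
t(0,0) = 2.35 - 1.790·0.721569 = 1.058
Σt over all 11·8 pixels = 3359711/25500 ≈ 131.7533725
V = pitch²·Σt = 1.21²·3359711/25500 = 192.900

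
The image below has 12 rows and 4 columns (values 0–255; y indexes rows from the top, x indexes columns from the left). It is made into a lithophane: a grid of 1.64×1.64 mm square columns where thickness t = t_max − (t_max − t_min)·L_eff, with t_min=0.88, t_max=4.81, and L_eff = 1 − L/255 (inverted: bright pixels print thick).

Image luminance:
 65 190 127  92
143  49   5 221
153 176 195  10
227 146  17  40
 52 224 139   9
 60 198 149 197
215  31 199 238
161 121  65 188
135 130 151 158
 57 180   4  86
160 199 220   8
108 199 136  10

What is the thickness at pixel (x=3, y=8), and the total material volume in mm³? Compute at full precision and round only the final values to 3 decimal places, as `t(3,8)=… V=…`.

t(3,8)=3.315 V=364.100

span = t_max - t_min = 4.81 - 0.88 = 3.930
L(3,8) = 158, L_eff = 1 - 158/255 = 0.380392 (inverted)
t(3,8) = 4.81 - 3.930·0.380392 = 3.315
Σt over all 12·4 pixels = 1150673/8500 ≈ 135.3732941
V = pitch²·Σt = 1.64²·1150673/8500 = 364.100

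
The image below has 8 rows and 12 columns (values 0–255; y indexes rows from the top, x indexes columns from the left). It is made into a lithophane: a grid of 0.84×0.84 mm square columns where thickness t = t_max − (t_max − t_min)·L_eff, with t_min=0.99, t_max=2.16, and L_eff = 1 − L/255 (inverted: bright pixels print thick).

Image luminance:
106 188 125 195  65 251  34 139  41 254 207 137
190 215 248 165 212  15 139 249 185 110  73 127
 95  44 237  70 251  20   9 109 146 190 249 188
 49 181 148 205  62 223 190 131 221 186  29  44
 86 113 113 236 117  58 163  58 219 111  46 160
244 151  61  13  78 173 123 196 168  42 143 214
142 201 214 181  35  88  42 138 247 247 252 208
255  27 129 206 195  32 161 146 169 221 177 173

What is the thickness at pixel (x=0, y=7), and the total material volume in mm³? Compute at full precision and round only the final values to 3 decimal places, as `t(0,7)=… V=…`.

span = t_max - t_min = 2.16 - 0.99 = 1.170
L(0,7) = 255, L_eff = 1 - 255/255 = 0.000000 (inverted)
t(0,7) = 2.16 - 1.170·0.000000 = 2.160
Σt over all 8·12 pixels = 1350681/8500 ≈ 158.9036471
V = pitch²·Σt = 0.84²·1350681/8500 = 112.122

t(0,7)=2.160 V=112.122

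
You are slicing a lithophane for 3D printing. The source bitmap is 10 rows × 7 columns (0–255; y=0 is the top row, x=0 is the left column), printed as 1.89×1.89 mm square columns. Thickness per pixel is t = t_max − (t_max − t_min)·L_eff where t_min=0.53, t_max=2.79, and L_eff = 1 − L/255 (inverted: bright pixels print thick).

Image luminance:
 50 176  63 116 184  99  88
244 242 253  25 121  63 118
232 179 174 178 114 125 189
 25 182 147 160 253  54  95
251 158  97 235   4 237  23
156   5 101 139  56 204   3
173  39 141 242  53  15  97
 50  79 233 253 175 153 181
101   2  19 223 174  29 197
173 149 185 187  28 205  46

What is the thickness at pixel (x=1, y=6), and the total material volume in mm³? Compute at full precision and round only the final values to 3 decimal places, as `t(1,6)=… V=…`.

t(1,6)=0.876 V=424.417

span = t_max - t_min = 2.79 - 0.53 = 2.260
L(1,6) = 39, L_eff = 1 - 39/255 = 0.847059 (inverted)
t(1,6) = 2.79 - 2.260·0.847059 = 0.876
Σt over all 10·7 pixels = 302977/2550 ≈ 118.8145098
V = pitch²·Σt = 1.89²·302977/2550 = 424.417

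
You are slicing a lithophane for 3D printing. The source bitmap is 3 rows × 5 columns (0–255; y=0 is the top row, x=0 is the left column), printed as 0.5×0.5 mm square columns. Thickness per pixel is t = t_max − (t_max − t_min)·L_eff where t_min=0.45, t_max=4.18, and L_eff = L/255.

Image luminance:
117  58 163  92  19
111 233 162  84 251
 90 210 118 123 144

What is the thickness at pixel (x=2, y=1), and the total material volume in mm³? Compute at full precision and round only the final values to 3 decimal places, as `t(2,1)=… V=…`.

t(2,1)=1.810 V=8.453

span = t_max - t_min = 4.18 - 0.45 = 3.730
L(2,1) = 162, L_eff = 162/255 = 0.635294
t(2,1) = 4.18 - 3.730·0.635294 = 1.810
Σt over all 3·5 pixels = 34487/1020 ≈ 33.8107843
V = pitch²·Σt = 0.5²·34487/1020 = 8.453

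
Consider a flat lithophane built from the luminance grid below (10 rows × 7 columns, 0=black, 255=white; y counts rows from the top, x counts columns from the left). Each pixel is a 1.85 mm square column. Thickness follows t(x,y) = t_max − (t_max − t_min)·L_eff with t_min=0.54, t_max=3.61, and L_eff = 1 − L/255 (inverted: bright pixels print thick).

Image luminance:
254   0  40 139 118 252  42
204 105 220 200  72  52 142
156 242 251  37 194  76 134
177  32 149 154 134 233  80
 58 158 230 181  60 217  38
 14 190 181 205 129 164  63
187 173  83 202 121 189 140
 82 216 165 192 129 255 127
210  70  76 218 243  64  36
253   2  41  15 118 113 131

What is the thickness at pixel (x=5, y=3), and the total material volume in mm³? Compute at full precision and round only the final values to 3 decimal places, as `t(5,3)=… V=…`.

span = t_max - t_min = 3.61 - 0.54 = 3.070
L(5,3) = 233, L_eff = 1 - 233/255 = 0.086275 (inverted)
t(5,3) = 3.61 - 3.070·0.086275 = 3.345
Σt over all 10·7 pixels = 979924/6375 ≈ 153.7135686
V = pitch²·Σt = 1.85²·979924/6375 = 526.085

t(5,3)=3.345 V=526.085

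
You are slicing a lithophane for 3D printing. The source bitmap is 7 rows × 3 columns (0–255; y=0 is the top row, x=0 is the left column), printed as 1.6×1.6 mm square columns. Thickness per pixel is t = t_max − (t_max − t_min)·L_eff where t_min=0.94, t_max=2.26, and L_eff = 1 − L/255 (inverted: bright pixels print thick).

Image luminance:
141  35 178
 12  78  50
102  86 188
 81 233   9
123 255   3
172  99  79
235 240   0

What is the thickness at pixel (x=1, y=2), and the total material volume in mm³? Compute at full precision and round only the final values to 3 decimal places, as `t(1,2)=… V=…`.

t(1,2)=1.385 V=82.325

span = t_max - t_min = 2.26 - 0.94 = 1.320
L(1,2) = 86, L_eff = 1 - 86/255 = 0.662745 (inverted)
t(1,2) = 2.26 - 1.320·0.662745 = 1.385
Σt over all 7·3 pixels = 136673/4250 ≈ 32.1583529
V = pitch²·Σt = 1.6²·136673/4250 = 82.325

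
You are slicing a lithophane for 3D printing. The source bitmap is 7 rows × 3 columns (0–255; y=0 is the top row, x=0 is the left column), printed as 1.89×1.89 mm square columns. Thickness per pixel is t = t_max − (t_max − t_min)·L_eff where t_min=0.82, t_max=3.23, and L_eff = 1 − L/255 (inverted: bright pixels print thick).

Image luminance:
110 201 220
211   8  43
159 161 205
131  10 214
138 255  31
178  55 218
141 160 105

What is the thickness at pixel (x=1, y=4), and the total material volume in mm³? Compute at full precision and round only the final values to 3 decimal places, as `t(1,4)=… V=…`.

span = t_max - t_min = 3.23 - 0.82 = 2.410
L(1,4) = 255, L_eff = 1 - 255/255 = 0.000000 (inverted)
t(1,4) = 3.23 - 2.410·0.000000 = 3.230
Σt over all 7·3 pixels = 287756/6375 ≈ 45.1381961
V = pitch²·Σt = 1.89²·287756/6375 = 161.238

t(1,4)=3.230 V=161.238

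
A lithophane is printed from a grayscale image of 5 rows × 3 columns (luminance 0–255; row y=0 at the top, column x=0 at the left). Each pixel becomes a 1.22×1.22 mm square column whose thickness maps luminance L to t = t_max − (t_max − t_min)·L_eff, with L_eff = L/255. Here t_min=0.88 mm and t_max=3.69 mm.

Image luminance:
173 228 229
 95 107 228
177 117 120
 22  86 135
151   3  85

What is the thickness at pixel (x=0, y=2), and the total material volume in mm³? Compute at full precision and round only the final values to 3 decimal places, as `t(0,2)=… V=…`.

span = t_max - t_min = 3.69 - 0.88 = 2.810
L(0,2) = 177, L_eff = 177/255 = 0.694118
t(0,2) = 3.69 - 2.810·0.694118 = 1.740
Σt over all 5·3 pixels = 287263/8500 ≈ 33.7956471
V = pitch²·Σt = 1.22²·287263/8500 = 50.301

t(0,2)=1.740 V=50.301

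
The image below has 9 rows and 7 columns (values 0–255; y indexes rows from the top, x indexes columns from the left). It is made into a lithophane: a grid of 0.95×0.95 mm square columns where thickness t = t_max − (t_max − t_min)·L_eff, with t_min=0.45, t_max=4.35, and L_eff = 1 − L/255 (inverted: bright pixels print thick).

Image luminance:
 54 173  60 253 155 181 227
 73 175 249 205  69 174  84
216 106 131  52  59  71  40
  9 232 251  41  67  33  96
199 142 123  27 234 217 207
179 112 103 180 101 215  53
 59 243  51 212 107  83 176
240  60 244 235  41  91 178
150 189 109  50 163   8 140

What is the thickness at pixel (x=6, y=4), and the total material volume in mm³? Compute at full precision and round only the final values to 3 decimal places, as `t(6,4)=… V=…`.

t(6,4)=3.616 V=142.317

span = t_max - t_min = 4.35 - 0.45 = 3.900
L(6,4) = 207, L_eff = 1 - 207/255 = 0.188235 (inverted)
t(6,4) = 4.35 - 3.900·0.188235 = 3.616
Σt over all 9·7 pixels = 268077/1700 ≈ 157.6923529
V = pitch²·Σt = 0.95²·268077/1700 = 142.317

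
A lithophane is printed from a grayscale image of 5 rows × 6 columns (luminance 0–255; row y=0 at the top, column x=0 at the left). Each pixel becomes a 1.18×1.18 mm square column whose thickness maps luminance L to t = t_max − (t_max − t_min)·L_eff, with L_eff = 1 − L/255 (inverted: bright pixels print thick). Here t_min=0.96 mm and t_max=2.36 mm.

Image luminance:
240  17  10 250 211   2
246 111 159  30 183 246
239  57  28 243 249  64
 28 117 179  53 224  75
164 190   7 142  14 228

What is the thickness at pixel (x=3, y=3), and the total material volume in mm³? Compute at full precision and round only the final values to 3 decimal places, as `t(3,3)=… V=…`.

span = t_max - t_min = 2.36 - 0.96 = 1.400
L(3,3) = 53, L_eff = 1 - 53/255 = 0.792157 (inverted)
t(3,3) = 2.36 - 1.400·0.792157 = 1.251
Σt over all 5·6 pixels = 64762/1275 ≈ 50.7937255
V = pitch²·Σt = 1.18²·64762/1275 = 70.725

t(3,3)=1.251 V=70.725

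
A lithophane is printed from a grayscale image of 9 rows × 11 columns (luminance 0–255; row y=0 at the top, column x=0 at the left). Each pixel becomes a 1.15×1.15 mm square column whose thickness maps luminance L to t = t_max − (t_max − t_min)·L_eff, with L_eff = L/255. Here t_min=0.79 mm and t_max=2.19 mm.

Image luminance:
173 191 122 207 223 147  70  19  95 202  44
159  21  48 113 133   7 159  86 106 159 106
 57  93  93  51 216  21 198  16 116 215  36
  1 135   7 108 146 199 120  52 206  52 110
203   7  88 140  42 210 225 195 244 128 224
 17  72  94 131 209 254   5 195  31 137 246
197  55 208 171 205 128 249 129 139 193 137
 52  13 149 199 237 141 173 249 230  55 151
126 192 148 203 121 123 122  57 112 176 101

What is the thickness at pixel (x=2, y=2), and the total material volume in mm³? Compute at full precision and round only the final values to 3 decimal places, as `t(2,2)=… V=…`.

t(2,2)=1.679 V=193.241

span = t_max - t_min = 2.19 - 0.79 = 1.400
L(2,2) = 93, L_eff = 93/255 = 0.364706
t(2,2) = 2.19 - 1.400·0.364706 = 1.679
Σt over all 9·11 pixels = 248401/1700 ≈ 146.1182353
V = pitch²·Σt = 1.15²·248401/1700 = 193.241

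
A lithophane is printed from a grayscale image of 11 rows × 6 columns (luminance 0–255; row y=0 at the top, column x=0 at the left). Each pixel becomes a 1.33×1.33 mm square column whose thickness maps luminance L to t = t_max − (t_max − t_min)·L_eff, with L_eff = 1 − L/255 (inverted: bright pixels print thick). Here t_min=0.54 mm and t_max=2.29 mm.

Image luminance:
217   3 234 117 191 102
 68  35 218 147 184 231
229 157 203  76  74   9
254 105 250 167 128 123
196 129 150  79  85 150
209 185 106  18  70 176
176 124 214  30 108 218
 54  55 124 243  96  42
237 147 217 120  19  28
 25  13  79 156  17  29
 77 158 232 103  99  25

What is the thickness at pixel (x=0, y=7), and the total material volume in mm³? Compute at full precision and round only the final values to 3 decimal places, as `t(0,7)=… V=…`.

span = t_max - t_min = 2.29 - 0.54 = 1.750
L(0,7) = 54, L_eff = 1 - 54/255 = 0.788235 (inverted)
t(0,7) = 2.29 - 1.750·0.788235 = 0.911
Σt over all 11·6 pixels = 39472/425 ≈ 92.8752941
V = pitch²·Σt = 1.33²·39472/425 = 164.287

t(0,7)=0.911 V=164.287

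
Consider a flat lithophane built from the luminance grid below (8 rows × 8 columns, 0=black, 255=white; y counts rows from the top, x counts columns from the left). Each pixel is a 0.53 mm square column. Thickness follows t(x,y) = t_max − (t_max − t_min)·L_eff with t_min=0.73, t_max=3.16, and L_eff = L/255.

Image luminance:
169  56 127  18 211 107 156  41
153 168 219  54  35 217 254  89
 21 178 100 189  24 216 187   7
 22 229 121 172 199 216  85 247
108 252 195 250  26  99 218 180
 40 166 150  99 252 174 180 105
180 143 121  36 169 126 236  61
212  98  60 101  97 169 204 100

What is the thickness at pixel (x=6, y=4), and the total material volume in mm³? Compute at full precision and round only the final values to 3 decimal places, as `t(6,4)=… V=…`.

t(6,4)=1.083 V=33.002

span = t_max - t_min = 3.16 - 0.73 = 2.430
L(6,4) = 218, L_eff = 218/255 = 0.854902
t(6,4) = 3.16 - 2.430·0.854902 = 1.083
Σt over all 8·8 pixels = 499313/4250 ≈ 117.4854118
V = pitch²·Σt = 0.53²·499313/4250 = 33.002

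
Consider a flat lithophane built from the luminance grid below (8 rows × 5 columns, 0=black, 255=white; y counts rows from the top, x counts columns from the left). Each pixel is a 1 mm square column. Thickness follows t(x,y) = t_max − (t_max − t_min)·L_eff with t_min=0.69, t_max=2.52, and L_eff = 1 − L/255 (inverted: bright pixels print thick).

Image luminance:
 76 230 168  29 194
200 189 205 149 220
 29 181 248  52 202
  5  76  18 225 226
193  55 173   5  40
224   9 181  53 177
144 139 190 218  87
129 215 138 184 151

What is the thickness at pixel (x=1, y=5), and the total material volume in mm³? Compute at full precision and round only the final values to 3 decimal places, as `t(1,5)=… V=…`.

span = t_max - t_min = 2.52 - 0.69 = 1.830
L(1,5) = 9, L_eff = 1 - 9/255 = 0.964706 (inverted)
t(1,5) = 2.52 - 1.830·0.964706 = 0.755
Σt over all 8·5 pixels = 67.982
V = pitch²·Σt = 1²·67.982 = 67.982

t(1,5)=0.755 V=67.982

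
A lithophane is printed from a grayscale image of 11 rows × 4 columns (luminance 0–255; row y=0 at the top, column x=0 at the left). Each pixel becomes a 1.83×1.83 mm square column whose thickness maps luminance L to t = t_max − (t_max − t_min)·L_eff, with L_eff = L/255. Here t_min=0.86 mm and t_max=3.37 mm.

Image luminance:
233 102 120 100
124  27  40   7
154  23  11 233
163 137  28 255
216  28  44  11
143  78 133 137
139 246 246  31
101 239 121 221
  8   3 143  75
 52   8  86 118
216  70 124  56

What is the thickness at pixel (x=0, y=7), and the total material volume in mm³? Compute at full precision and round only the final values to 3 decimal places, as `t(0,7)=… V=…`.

t(0,7)=2.376 V=336.701

span = t_max - t_min = 3.37 - 0.86 = 2.510
L(0,7) = 101, L_eff = 101/255 = 0.396078
t(0,7) = 3.37 - 2.510·0.396078 = 2.376
Σt over all 11·4 pixels = 256379/2550 ≈ 100.5407843
V = pitch²·Σt = 1.83²·256379/2550 = 336.701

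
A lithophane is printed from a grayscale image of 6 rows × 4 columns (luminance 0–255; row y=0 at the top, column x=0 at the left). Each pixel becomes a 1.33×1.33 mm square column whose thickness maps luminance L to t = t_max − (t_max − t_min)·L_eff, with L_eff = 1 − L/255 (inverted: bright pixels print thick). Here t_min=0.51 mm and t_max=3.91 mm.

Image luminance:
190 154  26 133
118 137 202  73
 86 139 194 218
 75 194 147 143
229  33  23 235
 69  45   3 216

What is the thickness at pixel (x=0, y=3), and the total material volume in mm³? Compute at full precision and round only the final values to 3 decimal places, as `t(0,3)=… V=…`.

t(0,3)=1.510 V=94.341

span = t_max - t_min = 3.91 - 0.51 = 3.400
L(0,3) = 75, L_eff = 1 - 75/255 = 0.705882 (inverted)
t(0,3) = 3.91 - 3.400·0.705882 = 1.510
Σt over all 6·4 pixels = 160/3 ≈ 53.3333333
V = pitch²·Σt = 1.33²·160/3 = 94.341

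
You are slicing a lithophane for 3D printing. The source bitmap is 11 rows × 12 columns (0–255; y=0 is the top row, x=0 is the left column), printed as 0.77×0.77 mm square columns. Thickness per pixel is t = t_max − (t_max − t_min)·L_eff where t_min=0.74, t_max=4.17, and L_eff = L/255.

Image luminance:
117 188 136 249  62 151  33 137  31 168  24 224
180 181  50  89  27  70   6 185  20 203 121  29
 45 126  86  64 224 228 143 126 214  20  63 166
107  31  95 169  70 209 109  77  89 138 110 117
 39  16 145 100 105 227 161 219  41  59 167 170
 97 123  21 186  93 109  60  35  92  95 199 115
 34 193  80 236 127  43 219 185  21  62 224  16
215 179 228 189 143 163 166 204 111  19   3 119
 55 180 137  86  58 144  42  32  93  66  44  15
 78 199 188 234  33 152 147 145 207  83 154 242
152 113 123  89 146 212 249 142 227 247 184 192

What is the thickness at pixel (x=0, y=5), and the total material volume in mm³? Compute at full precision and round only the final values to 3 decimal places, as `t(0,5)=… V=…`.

span = t_max - t_min = 4.17 - 0.74 = 3.430
L(0,5) = 97, L_eff = 97/255 = 0.380392
t(0,5) = 4.17 - 3.430·0.380392 = 2.865
Σt over all 11·12 pixels = 846247/2550 ≈ 331.8615686
V = pitch²·Σt = 0.77²·846247/2550 = 196.761

t(0,5)=2.865 V=196.761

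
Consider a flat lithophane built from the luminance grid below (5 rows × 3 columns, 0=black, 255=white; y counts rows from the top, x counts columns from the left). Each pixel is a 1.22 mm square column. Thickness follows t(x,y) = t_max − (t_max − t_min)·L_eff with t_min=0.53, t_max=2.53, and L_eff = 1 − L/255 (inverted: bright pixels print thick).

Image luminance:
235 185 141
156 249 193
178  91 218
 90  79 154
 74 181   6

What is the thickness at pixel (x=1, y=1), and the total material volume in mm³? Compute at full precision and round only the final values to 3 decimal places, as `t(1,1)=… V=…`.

t(1,1)=2.483 V=37.865

span = t_max - t_min = 2.53 - 0.53 = 2.000
L(1,1) = 249, L_eff = 1 - 249/255 = 0.023529 (inverted)
t(1,1) = 2.53 - 2.000·0.023529 = 2.483
Σt over all 5·3 pixels = 25949/1020 ≈ 25.4401961
V = pitch²·Σt = 1.22²·25949/1020 = 37.865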